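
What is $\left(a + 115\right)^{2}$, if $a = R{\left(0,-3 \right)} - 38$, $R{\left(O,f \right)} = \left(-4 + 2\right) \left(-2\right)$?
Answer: $6561$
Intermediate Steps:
$R{\left(O,f \right)} = 4$ ($R{\left(O,f \right)} = \left(-2\right) \left(-2\right) = 4$)
$a = -34$ ($a = 4 - 38 = -34$)
$\left(a + 115\right)^{2} = \left(-34 + 115\right)^{2} = 81^{2} = 6561$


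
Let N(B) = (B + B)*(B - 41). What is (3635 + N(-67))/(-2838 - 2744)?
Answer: -18107/5582 ≈ -3.2438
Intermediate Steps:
N(B) = 2*B*(-41 + B) (N(B) = (2*B)*(-41 + B) = 2*B*(-41 + B))
(3635 + N(-67))/(-2838 - 2744) = (3635 + 2*(-67)*(-41 - 67))/(-2838 - 2744) = (3635 + 2*(-67)*(-108))/(-5582) = (3635 + 14472)*(-1/5582) = 18107*(-1/5582) = -18107/5582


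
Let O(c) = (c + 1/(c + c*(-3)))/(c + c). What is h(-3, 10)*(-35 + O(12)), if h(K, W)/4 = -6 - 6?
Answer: 19873/12 ≈ 1656.1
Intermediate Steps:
h(K, W) = -48 (h(K, W) = 4*(-6 - 6) = 4*(-12) = -48)
O(c) = (c - 1/(2*c))/(2*c) (O(c) = (c + 1/(c - 3*c))/((2*c)) = (c + 1/(-2*c))*(1/(2*c)) = (c - 1/(2*c))*(1/(2*c)) = (c - 1/(2*c))/(2*c))
h(-3, 10)*(-35 + O(12)) = -48*(-35 + (½ - ¼/12²)) = -48*(-35 + (½ - ¼*1/144)) = -48*(-35 + (½ - 1/576)) = -48*(-35 + 287/576) = -48*(-19873/576) = 19873/12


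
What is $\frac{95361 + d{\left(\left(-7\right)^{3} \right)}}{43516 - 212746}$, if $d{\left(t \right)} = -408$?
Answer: $- \frac{31651}{56410} \approx -0.56109$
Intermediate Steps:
$\frac{95361 + d{\left(\left(-7\right)^{3} \right)}}{43516 - 212746} = \frac{95361 - 408}{43516 - 212746} = \frac{94953}{-169230} = 94953 \left(- \frac{1}{169230}\right) = - \frac{31651}{56410}$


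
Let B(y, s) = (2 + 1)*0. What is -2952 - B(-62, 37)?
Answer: -2952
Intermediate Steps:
B(y, s) = 0 (B(y, s) = 3*0 = 0)
-2952 - B(-62, 37) = -2952 - 1*0 = -2952 + 0 = -2952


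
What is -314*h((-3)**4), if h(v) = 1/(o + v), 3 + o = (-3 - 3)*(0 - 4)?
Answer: -157/51 ≈ -3.0784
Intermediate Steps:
o = 21 (o = -3 + (-3 - 3)*(0 - 4) = -3 - 6*(-4) = -3 + 24 = 21)
h(v) = 1/(21 + v)
-314*h((-3)**4) = -314/(21 + (-3)**4) = -314/(21 + 81) = -314/102 = -314*1/102 = -157/51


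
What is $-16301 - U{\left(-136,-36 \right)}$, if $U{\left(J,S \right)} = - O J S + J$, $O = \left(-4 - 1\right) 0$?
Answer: $-16165$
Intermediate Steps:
$O = 0$ ($O = \left(-5\right) 0 = 0$)
$U{\left(J,S \right)} = J$ ($U{\left(J,S \right)} = \left(-1\right) 0 J S + J = 0 J S + J = 0 S + J = 0 + J = J$)
$-16301 - U{\left(-136,-36 \right)} = -16301 - -136 = -16301 + 136 = -16165$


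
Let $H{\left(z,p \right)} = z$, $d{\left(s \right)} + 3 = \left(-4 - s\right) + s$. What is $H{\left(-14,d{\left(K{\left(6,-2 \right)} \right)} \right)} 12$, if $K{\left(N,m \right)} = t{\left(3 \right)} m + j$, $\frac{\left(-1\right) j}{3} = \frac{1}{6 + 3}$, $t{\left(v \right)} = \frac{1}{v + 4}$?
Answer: $-168$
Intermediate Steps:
$t{\left(v \right)} = \frac{1}{4 + v}$
$j = - \frac{1}{3}$ ($j = - \frac{3}{6 + 3} = - \frac{3}{9} = \left(-3\right) \frac{1}{9} = - \frac{1}{3} \approx -0.33333$)
$K{\left(N,m \right)} = - \frac{1}{3} + \frac{m}{7}$ ($K{\left(N,m \right)} = \frac{m}{4 + 3} - \frac{1}{3} = \frac{m}{7} - \frac{1}{3} = - \frac{1}{3} + \frac{m}{7}$)
$d{\left(s \right)} = -7$ ($d{\left(s \right)} = -3 + \left(\left(-4 - s\right) + s\right) = -3 - 4 = -7$)
$H{\left(-14,d{\left(K{\left(6,-2 \right)} \right)} \right)} 12 = \left(-14\right) 12 = -168$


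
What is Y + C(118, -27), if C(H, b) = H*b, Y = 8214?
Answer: 5028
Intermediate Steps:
Y + C(118, -27) = 8214 + 118*(-27) = 8214 - 3186 = 5028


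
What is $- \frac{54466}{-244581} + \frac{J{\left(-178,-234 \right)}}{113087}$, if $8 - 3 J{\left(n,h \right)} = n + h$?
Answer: $\frac{6193637882}{27658931547} \approx 0.22393$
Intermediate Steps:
$J{\left(n,h \right)} = \frac{8}{3} - \frac{h}{3} - \frac{n}{3}$ ($J{\left(n,h \right)} = \frac{8}{3} - \frac{n + h}{3} = \frac{8}{3} - \frac{h + n}{3} = \frac{8}{3} - \left(\frac{h}{3} + \frac{n}{3}\right) = \frac{8}{3} - \frac{h}{3} - \frac{n}{3}$)
$- \frac{54466}{-244581} + \frac{J{\left(-178,-234 \right)}}{113087} = - \frac{54466}{-244581} + \frac{\frac{8}{3} - -78 - - \frac{178}{3}}{113087} = \left(-54466\right) \left(- \frac{1}{244581}\right) + \left(\frac{8}{3} + 78 + \frac{178}{3}\right) \frac{1}{113087} = \frac{54466}{244581} + 140 \cdot \frac{1}{113087} = \frac{54466}{244581} + \frac{140}{113087} = \frac{6193637882}{27658931547}$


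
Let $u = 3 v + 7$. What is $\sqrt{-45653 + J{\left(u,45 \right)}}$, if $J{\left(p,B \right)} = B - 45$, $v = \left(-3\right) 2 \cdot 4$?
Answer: $i \sqrt{45653} \approx 213.67 i$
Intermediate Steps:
$v = -24$ ($v = \left(-6\right) 4 = -24$)
$u = -65$ ($u = 3 \left(-24\right) + 7 = -72 + 7 = -65$)
$J{\left(p,B \right)} = -45 + B$ ($J{\left(p,B \right)} = B - 45 = -45 + B$)
$\sqrt{-45653 + J{\left(u,45 \right)}} = \sqrt{-45653 + \left(-45 + 45\right)} = \sqrt{-45653 + 0} = \sqrt{-45653} = i \sqrt{45653}$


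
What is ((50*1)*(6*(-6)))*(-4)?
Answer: 7200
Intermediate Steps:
((50*1)*(6*(-6)))*(-4) = (50*(-36))*(-4) = -1800*(-4) = 7200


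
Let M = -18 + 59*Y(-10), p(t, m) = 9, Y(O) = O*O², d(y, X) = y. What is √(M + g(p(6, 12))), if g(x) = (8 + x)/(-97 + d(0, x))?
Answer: I*√555302011/97 ≈ 242.94*I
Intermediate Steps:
Y(O) = O³
g(x) = -8/97 - x/97 (g(x) = (8 + x)/(-97 + 0) = (8 + x)/(-97) = (8 + x)*(-1/97) = -8/97 - x/97)
M = -59018 (M = -18 + 59*(-10)³ = -18 + 59*(-1000) = -18 - 59000 = -59018)
√(M + g(p(6, 12))) = √(-59018 + (-8/97 - 1/97*9)) = √(-59018 + (-8/97 - 9/97)) = √(-59018 - 17/97) = √(-5724763/97) = I*√555302011/97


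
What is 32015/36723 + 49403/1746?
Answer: 623374853/21372786 ≈ 29.167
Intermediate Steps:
32015/36723 + 49403/1746 = 623374853/21372786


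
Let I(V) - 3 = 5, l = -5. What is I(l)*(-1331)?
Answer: -10648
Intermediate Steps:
I(V) = 8 (I(V) = 3 + 5 = 8)
I(l)*(-1331) = 8*(-1331) = -10648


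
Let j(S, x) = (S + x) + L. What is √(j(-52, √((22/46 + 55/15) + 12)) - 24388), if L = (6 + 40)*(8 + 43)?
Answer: √(-105189534 + 69*√76866)/69 ≈ 148.63*I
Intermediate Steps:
L = 2346 (L = 46*51 = 2346)
j(S, x) = 2346 + S + x (j(S, x) = (S + x) + 2346 = 2346 + S + x)
√(j(-52, √((22/46 + 55/15) + 12)) - 24388) = √((2346 - 52 + √((22/46 + 55/15) + 12)) - 24388) = √((2346 - 52 + √((22*(1/46) + 55*(1/15)) + 12)) - 24388) = √((2346 - 52 + √((11/23 + 11/3) + 12)) - 24388) = √((2346 - 52 + √(286/69 + 12)) - 24388) = √((2346 - 52 + √(1114/69)) - 24388) = √((2346 - 52 + √76866/69) - 24388) = √((2294 + √76866/69) - 24388) = √(-22094 + √76866/69)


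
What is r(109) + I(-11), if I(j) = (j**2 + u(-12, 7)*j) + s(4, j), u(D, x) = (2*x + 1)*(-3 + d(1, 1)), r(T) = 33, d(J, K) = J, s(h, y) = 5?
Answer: 489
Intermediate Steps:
u(D, x) = -2 - 4*x (u(D, x) = (2*x + 1)*(-3 + 1) = (1 + 2*x)*(-2) = -2 - 4*x)
I(j) = 5 + j**2 - 30*j (I(j) = (j**2 + (-2 - 4*7)*j) + 5 = (j**2 + (-2 - 28)*j) + 5 = (j**2 - 30*j) + 5 = 5 + j**2 - 30*j)
r(109) + I(-11) = 33 + (5 + (-11)**2 - 30*(-11)) = 33 + (5 + 121 + 330) = 33 + 456 = 489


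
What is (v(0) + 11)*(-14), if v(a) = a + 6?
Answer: -238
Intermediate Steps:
v(a) = 6 + a
(v(0) + 11)*(-14) = ((6 + 0) + 11)*(-14) = (6 + 11)*(-14) = 17*(-14) = -238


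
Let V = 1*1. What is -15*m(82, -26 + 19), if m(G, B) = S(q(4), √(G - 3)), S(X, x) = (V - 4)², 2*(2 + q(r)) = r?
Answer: -135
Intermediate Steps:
V = 1
q(r) = -2 + r/2
S(X, x) = 9 (S(X, x) = (1 - 4)² = (-3)² = 9)
m(G, B) = 9
-15*m(82, -26 + 19) = -15*9 = -135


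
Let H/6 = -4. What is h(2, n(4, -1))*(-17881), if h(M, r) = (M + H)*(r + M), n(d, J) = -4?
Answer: -786764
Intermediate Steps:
H = -24 (H = 6*(-4) = -24)
h(M, r) = (-24 + M)*(M + r) (h(M, r) = (M - 24)*(r + M) = (-24 + M)*(M + r))
h(2, n(4, -1))*(-17881) = (2² - 24*2 - 24*(-4) + 2*(-4))*(-17881) = (4 - 48 + 96 - 8)*(-17881) = 44*(-17881) = -786764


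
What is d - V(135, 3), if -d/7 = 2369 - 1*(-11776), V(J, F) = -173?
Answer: -98842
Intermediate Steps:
d = -99015 (d = -7*(2369 - 1*(-11776)) = -7*(2369 + 11776) = -7*14145 = -99015)
d - V(135, 3) = -99015 - 1*(-173) = -99015 + 173 = -98842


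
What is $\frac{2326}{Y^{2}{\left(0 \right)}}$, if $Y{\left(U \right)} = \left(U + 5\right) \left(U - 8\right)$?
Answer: $\frac{1163}{800} \approx 1.4538$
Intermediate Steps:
$Y{\left(U \right)} = \left(-8 + U\right) \left(5 + U\right)$ ($Y{\left(U \right)} = \left(5 + U\right) \left(-8 + U\right) = \left(-8 + U\right) \left(5 + U\right)$)
$\frac{2326}{Y^{2}{\left(0 \right)}} = \frac{2326}{\left(-40 + 0^{2} - 0\right)^{2}} = \frac{2326}{\left(-40 + 0 + 0\right)^{2}} = \frac{2326}{\left(-40\right)^{2}} = \frac{2326}{1600} = 2326 \cdot \frac{1}{1600} = \frac{1163}{800}$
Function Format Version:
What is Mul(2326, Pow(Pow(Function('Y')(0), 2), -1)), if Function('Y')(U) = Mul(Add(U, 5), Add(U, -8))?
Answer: Rational(1163, 800) ≈ 1.4538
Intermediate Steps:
Function('Y')(U) = Mul(Add(-8, U), Add(5, U)) (Function('Y')(U) = Mul(Add(5, U), Add(-8, U)) = Mul(Add(-8, U), Add(5, U)))
Mul(2326, Pow(Pow(Function('Y')(0), 2), -1)) = Mul(2326, Pow(Pow(Add(-40, Pow(0, 2), Mul(-3, 0)), 2), -1)) = Mul(2326, Pow(Pow(Add(-40, 0, 0), 2), -1)) = Mul(2326, Pow(Pow(-40, 2), -1)) = Mul(2326, Pow(1600, -1)) = Mul(2326, Rational(1, 1600)) = Rational(1163, 800)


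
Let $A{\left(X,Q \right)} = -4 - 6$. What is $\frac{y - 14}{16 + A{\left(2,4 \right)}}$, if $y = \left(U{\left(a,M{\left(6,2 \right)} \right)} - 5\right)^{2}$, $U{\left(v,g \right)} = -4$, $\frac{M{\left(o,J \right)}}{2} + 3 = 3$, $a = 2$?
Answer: $\frac{67}{6} \approx 11.167$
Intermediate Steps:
$M{\left(o,J \right)} = 0$ ($M{\left(o,J \right)} = -6 + 2 \cdot 3 = -6 + 6 = 0$)
$y = 81$ ($y = \left(-4 - 5\right)^{2} = \left(-9\right)^{2} = 81$)
$A{\left(X,Q \right)} = -10$ ($A{\left(X,Q \right)} = -4 - 6 = -10$)
$\frac{y - 14}{16 + A{\left(2,4 \right)}} = \frac{81 - 14}{16 - 10} = \frac{67}{6}$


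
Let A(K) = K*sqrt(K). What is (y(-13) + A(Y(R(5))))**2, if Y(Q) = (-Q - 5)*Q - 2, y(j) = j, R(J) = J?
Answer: -140439 + 2704*I*sqrt(13) ≈ -1.4044e+5 + 9749.4*I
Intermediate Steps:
Y(Q) = -2 + Q*(-5 - Q) (Y(Q) = (-5 - Q)*Q - 2 = Q*(-5 - Q) - 2 = -2 + Q*(-5 - Q))
A(K) = K**(3/2)
(y(-13) + A(Y(R(5))))**2 = (-13 + (-2 - 1*5**2 - 5*5)**(3/2))**2 = (-13 + (-2 - 1*25 - 25)**(3/2))**2 = (-13 + (-2 - 25 - 25)**(3/2))**2 = (-13 + (-52)**(3/2))**2 = (-13 - 104*I*sqrt(13))**2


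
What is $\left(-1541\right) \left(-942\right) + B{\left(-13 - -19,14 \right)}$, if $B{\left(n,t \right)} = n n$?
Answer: $1451658$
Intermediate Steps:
$B{\left(n,t \right)} = n^{2}$
$\left(-1541\right) \left(-942\right) + B{\left(-13 - -19,14 \right)} = \left(-1541\right) \left(-942\right) + \left(-13 - -19\right)^{2} = 1451622 + \left(-13 + 19\right)^{2} = 1451622 + 6^{2} = 1451622 + 36 = 1451658$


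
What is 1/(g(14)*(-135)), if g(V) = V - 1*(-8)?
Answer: -1/2970 ≈ -0.00033670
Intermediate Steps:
g(V) = 8 + V (g(V) = V + 8 = 8 + V)
1/(g(14)*(-135)) = 1/((8 + 14)*(-135)) = 1/(22*(-135)) = 1/(-2970) = -1/2970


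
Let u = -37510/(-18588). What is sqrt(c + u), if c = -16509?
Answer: I*sqrt(1425847290954)/9294 ≈ 128.48*I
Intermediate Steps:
u = 18755/9294 (u = -37510*(-1/18588) = 18755/9294 ≈ 2.0180)
sqrt(c + u) = sqrt(-16509 + 18755/9294) = sqrt(-153415891/9294) = I*sqrt(1425847290954)/9294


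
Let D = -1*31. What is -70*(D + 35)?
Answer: -280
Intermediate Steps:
D = -31
-70*(D + 35) = -70*(-31 + 35) = -70*4 = -280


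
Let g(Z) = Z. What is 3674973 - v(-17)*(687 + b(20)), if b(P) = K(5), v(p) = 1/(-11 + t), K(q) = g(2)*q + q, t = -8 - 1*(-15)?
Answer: 7350297/2 ≈ 3.6751e+6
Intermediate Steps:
t = 7 (t = -8 + 15 = 7)
K(q) = 3*q (K(q) = 2*q + q = 3*q)
v(p) = -¼ (v(p) = 1/(-11 + 7) = 1/(-4) = -¼)
b(P) = 15 (b(P) = 3*5 = 15)
3674973 - v(-17)*(687 + b(20)) = 3674973 - (-1)*(687 + 15)/4 = 3674973 - (-1)*702/4 = 3674973 - 1*(-351/2) = 3674973 + 351/2 = 7350297/2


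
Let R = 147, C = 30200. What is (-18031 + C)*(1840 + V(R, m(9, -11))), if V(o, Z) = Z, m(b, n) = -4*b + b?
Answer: 22062397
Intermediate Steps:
m(b, n) = -3*b
(-18031 + C)*(1840 + V(R, m(9, -11))) = (-18031 + 30200)*(1840 - 3*9) = 12169*(1840 - 27) = 12169*1813 = 22062397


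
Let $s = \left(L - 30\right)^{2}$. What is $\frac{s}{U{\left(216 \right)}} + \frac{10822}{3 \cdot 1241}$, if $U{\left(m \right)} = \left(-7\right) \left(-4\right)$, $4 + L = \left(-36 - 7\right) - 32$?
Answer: $\frac{44535979}{104244} \approx 427.23$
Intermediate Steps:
$L = -79$ ($L = -4 - 75 = -79$)
$s = 11881$ ($s = \left(-79 - 30\right)^{2} = \left(-109\right)^{2} = 11881$)
$U{\left(m \right)} = 28$
$\frac{s}{U{\left(216 \right)}} + \frac{10822}{3 \cdot 1241} = \frac{11881}{28} + \frac{10822}{3 \cdot 1241} = 11881 \cdot \frac{1}{28} + \frac{10822}{3723} = \frac{11881}{28} + 10822 \cdot \frac{1}{3723} = \frac{11881}{28} + \frac{10822}{3723} = \frac{44535979}{104244}$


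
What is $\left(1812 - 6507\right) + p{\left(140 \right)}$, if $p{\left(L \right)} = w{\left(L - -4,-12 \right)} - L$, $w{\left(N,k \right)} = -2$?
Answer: $-4837$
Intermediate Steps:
$p{\left(L \right)} = -2 - L$
$\left(1812 - 6507\right) + p{\left(140 \right)} = \left(1812 - 6507\right) - 142 = -4695 - 142 = -4837$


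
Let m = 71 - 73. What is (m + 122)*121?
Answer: 14520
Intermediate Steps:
m = -2
(m + 122)*121 = (-2 + 122)*121 = 120*121 = 14520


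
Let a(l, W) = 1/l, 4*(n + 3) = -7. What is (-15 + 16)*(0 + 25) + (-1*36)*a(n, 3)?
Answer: 619/19 ≈ 32.579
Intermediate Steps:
n = -19/4 (n = -3 + (¼)*(-7) = -3 - 7/4 = -19/4 ≈ -4.7500)
(-15 + 16)*(0 + 25) + (-1*36)*a(n, 3) = (-15 + 16)*(0 + 25) + (-1*36)/(-19/4) = 1*25 - 36*(-4/19) = 25 + 144/19 = 619/19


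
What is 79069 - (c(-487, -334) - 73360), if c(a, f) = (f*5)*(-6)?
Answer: 142409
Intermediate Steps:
c(a, f) = -30*f (c(a, f) = (5*f)*(-6) = -30*f)
79069 - (c(-487, -334) - 73360) = 79069 - (-30*(-334) - 73360) = 79069 - (10020 - 73360) = 79069 - 1*(-63340) = 79069 + 63340 = 142409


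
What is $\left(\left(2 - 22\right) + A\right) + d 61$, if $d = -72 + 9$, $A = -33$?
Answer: $-3896$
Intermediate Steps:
$d = -63$
$\left(\left(2 - 22\right) + A\right) + d 61 = \left(\left(2 - 22\right) - 33\right) - 3843 = \left(-20 - 33\right) - 3843 = -53 - 3843 = -3896$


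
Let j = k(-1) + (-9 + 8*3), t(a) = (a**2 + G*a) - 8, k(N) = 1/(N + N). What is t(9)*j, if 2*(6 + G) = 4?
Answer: 1073/2 ≈ 536.50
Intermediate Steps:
G = -4 (G = -6 + (1/2)*4 = -6 + 2 = -4)
k(N) = 1/(2*N)
t(a) = -8 + a**2 - 4*a (t(a) = (a**2 - 4*a) - 8 = -8 + a**2 - 4*a)
j = 29/2 (j = (1/2)/(-1) + (-9 + 8*3) = (1/2)*(-1) + (-9 + 24) = -1/2 + 15 = 29/2 ≈ 14.500)
t(9)*j = (-8 + 9**2 - 4*9)*(29/2) = (-8 + 81 - 36)*(29/2) = 37*(29/2) = 1073/2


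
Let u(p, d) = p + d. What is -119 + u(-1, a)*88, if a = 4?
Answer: 145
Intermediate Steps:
u(p, d) = d + p
-119 + u(-1, a)*88 = -119 + (4 - 1)*88 = -119 + 3*88 = -119 + 264 = 145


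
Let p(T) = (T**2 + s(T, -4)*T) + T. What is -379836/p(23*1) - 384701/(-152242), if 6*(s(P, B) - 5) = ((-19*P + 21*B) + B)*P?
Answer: 150754488565/13890712322 ≈ 10.853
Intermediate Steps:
s(P, B) = 5 + P*(-19*P + 22*B)/6 (s(P, B) = 5 + (((-19*P + 21*B) + B)*P)/6 = 5 + ((-19*P + 22*B)*P)/6 = 5 + (P*(-19*P + 22*B))/6 = 5 + P*(-19*P + 22*B)/6)
p(T) = T + T**2 + T*(5 - 44*T/3 - 19*T**2/6) (p(T) = (T**2 + (5 - 19*T**2/6 + (11/3)*(-4)*T)*T) + T = (T**2 + (5 - 19*T**2/6 - 44*T/3)*T) + T = (T**2 + (5 - 44*T/3 - 19*T**2/6)*T) + T = (T**2 + T*(5 - 44*T/3 - 19*T**2/6)) + T = T + T**2 + T*(5 - 44*T/3 - 19*T**2/6))
-379836/p(23*1) - 384701/(-152242) = -379836*6/(23*(36 - 1886 - 19*(23*1)**2)) - 384701/(-152242) = -379836*6/(23*(36 - 82*23 - 19*23**2)) - 384701*(-1/152242) = -379836*6/(23*(36 - 1886 - 19*529)) + 384701/152242 = -379836*6/(23*(36 - 1886 - 10051)) + 384701/152242 = -379836/((1/6)*23*(-11901)) + 384701/152242 = -379836/(-91241/2) + 384701/152242 = -379836*(-2/91241) + 384701/152242 = 759672/91241 + 384701/152242 = 150754488565/13890712322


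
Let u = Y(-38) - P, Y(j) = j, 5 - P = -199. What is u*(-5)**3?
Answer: 30250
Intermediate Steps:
P = 204 (P = 5 - 1*(-199) = 5 + 199 = 204)
u = -242 (u = -38 - 1*204 = -38 - 204 = -242)
u*(-5)**3 = -242*(-5)**3 = -242*(-125) = 30250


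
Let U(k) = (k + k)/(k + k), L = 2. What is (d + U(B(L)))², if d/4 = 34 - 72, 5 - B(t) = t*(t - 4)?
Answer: 22801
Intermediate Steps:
B(t) = 5 - t*(-4 + t) (B(t) = 5 - t*(t - 4) = 5 - t*(-4 + t))
d = -152 (d = 4*(34 - 72) = 4*(-38) = -152)
U(k) = 1 (U(k) = (2*k)/((2*k)) = (2*k)*(1/(2*k)) = 1)
(d + U(B(L)))² = (-152 + 1)² = (-151)² = 22801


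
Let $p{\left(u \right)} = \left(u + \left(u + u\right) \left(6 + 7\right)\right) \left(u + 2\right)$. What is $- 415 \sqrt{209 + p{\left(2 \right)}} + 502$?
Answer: $502 - 2075 \sqrt{17} \approx -8053.4$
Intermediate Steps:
$p{\left(u \right)} = 27 u \left(2 + u\right)$ ($p{\left(u \right)} = \left(u + 2 u 13\right) \left(2 + u\right) = \left(u + 26 u\right) \left(2 + u\right) = 27 u \left(2 + u\right)$)
$- 415 \sqrt{209 + p{\left(2 \right)}} + 502 = - 415 \sqrt{209 + 27 \cdot 2 \left(2 + 2\right)} + 502 = - 415 \sqrt{209 + 27 \cdot 2 \cdot 4} + 502 = - 415 \sqrt{209 + 216} + 502 = - 415 \sqrt{425} + 502 = - 415 \cdot 5 \sqrt{17} + 502 = - 2075 \sqrt{17} + 502 = 502 - 2075 \sqrt{17}$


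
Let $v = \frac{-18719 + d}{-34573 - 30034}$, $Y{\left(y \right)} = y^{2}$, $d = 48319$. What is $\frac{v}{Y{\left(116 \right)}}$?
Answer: $- \frac{1850}{54334487} \approx -3.4048 \cdot 10^{-5}$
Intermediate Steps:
$v = - \frac{29600}{64607}$ ($v = \frac{-18719 + 48319}{-34573 - 30034} = \frac{29600}{-64607} = 29600 \left(- \frac{1}{64607}\right) = - \frac{29600}{64607} \approx -0.45815$)
$\frac{v}{Y{\left(116 \right)}} = - \frac{29600}{64607 \cdot 116^{2}} = - \frac{29600}{64607 \cdot 13456} = \left(- \frac{29600}{64607}\right) \frac{1}{13456} = - \frac{1850}{54334487}$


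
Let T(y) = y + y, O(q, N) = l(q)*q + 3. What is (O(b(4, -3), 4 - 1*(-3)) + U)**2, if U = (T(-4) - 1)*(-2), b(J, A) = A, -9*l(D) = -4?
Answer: 3481/9 ≈ 386.78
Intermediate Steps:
l(D) = 4/9 (l(D) = -1/9*(-4) = 4/9)
O(q, N) = 3 + 4*q/9 (O(q, N) = 4*q/9 + 3 = 3 + 4*q/9)
T(y) = 2*y
U = 18 (U = (2*(-4) - 1)*(-2) = (-8 - 1)*(-2) = -9*(-2) = 18)
(O(b(4, -3), 4 - 1*(-3)) + U)**2 = ((3 + (4/9)*(-3)) + 18)**2 = ((3 - 4/3) + 18)**2 = (5/3 + 18)**2 = (59/3)**2 = 3481/9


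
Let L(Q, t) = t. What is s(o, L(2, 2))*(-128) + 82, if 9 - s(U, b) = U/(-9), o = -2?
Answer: -9374/9 ≈ -1041.6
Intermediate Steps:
s(U, b) = 9 + U/9 (s(U, b) = 9 - U/(-9) = 9 - U*(-1)/9 = 9 - (-1)*U/9 = 9 + U/9)
s(o, L(2, 2))*(-128) + 82 = (9 + (1/9)*(-2))*(-128) + 82 = (9 - 2/9)*(-128) + 82 = (79/9)*(-128) + 82 = -10112/9 + 82 = -9374/9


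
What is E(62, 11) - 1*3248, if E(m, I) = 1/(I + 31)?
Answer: -136415/42 ≈ -3248.0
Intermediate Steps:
E(m, I) = 1/(31 + I)
E(62, 11) - 1*3248 = 1/(31 + 11) - 1*3248 = 1/42 - 3248 = -136415/42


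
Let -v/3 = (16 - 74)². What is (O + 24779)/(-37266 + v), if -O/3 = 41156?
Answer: 98689/47358 ≈ 2.0839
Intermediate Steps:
v = -10092 (v = -3*(16 - 74)² = -3*(-58)² = -3*3364 = -10092)
O = -123468 (O = -3*41156 = -123468)
(O + 24779)/(-37266 + v) = (-123468 + 24779)/(-37266 - 10092) = -98689/(-47358) = -98689*(-1/47358) = 98689/47358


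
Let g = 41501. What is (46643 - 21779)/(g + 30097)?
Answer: 4144/11933 ≈ 0.34727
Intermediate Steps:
(46643 - 21779)/(g + 30097) = (46643 - 21779)/(41501 + 30097) = 24864/71598 = 24864*(1/71598) = 4144/11933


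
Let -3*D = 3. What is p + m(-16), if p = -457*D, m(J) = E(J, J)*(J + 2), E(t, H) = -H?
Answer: 233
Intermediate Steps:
D = -1 (D = -1/3*3 = -1)
m(J) = -J*(2 + J) (m(J) = (-J)*(J + 2) = (-J)*(2 + J) = -J*(2 + J))
p = 457 (p = -457*(-1) = 457)
p + m(-16) = 457 - 1*(-16)*(2 - 16) = 457 - 1*(-16)*(-14) = 457 - 224 = 233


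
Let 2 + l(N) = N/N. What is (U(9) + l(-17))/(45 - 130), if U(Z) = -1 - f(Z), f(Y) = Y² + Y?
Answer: 92/85 ≈ 1.0824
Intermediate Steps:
f(Y) = Y + Y²
l(N) = -1 (l(N) = -2 + N/N = -2 + 1 = -1)
U(Z) = -1 - Z*(1 + Z)
(U(9) + l(-17))/(45 - 130) = ((-1 - 1*9*(1 + 9)) - 1)/(45 - 130) = ((-1 - 1*9*10) - 1)/(-85) = ((-1 - 90) - 1)*(-1/85) = (-91 - 1)*(-1/85) = -92*(-1/85) = 92/85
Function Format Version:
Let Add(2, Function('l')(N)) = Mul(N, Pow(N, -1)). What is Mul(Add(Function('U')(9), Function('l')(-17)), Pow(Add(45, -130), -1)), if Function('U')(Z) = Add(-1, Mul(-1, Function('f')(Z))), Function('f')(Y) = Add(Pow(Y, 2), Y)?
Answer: Rational(92, 85) ≈ 1.0824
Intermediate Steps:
Function('f')(Y) = Add(Y, Pow(Y, 2))
Function('l')(N) = -1 (Function('l')(N) = Add(-2, Mul(N, Pow(N, -1))) = Add(-2, 1) = -1)
Function('U')(Z) = Add(-1, Mul(-1, Z, Add(1, Z))) (Function('U')(Z) = Add(-1, Mul(-1, Mul(Z, Add(1, Z)))) = Add(-1, Mul(-1, Z, Add(1, Z))))
Mul(Add(Function('U')(9), Function('l')(-17)), Pow(Add(45, -130), -1)) = Mul(Add(Add(-1, Mul(-1, 9, Add(1, 9))), -1), Pow(Add(45, -130), -1)) = Mul(Add(Add(-1, Mul(-1, 9, 10)), -1), Pow(-85, -1)) = Mul(Add(Add(-1, -90), -1), Rational(-1, 85)) = Mul(Add(-91, -1), Rational(-1, 85)) = Mul(-92, Rational(-1, 85)) = Rational(92, 85)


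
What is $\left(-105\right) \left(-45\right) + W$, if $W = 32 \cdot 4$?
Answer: $4853$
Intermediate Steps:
$W = 128$
$\left(-105\right) \left(-45\right) + W = \left(-105\right) \left(-45\right) + 128 = 4725 + 128 = 4853$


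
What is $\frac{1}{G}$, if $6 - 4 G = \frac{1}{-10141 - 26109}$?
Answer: $\frac{145000}{217501} \approx 0.66666$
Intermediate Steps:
$G = \frac{217501}{145000}$ ($G = \frac{3}{2} - \frac{1}{4 \left(-10141 - 26109\right)} = \frac{3}{2} - \frac{1}{4 \left(-36250\right)} = \frac{3}{2} - - \frac{1}{145000} = \frac{3}{2} + \frac{1}{145000} = \frac{217501}{145000} \approx 1.5$)
$\frac{1}{G} = \frac{1}{\frac{217501}{145000}} = \frac{145000}{217501}$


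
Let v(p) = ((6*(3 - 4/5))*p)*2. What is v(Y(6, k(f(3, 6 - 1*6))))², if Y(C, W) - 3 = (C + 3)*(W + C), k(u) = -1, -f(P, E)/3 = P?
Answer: 40144896/25 ≈ 1.6058e+6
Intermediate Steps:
f(P, E) = -3*P
Y(C, W) = 3 + (3 + C)*(C + W) (Y(C, W) = 3 + (C + 3)*(W + C) = 3 + (3 + C)*(C + W))
v(p) = 132*p/5 (v(p) = ((6*(3 - 4*⅕))*p)*2 = ((6*(3 - ⅘))*p)*2 = ((6*(11/5))*p)*2 = (66*p/5)*2 = 132*p/5)
v(Y(6, k(f(3, 6 - 1*6))))² = (132*(3 + 6² + 3*6 + 3*(-1) + 6*(-1))/5)² = (132*(3 + 36 + 18 - 3 - 6)/5)² = ((132/5)*48)² = (6336/5)² = 40144896/25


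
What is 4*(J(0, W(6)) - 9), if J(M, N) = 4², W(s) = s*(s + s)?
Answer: 28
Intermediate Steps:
W(s) = 2*s² (W(s) = s*(2*s) = 2*s²)
J(M, N) = 16
4*(J(0, W(6)) - 9) = 4*(16 - 9) = 4*7 = 28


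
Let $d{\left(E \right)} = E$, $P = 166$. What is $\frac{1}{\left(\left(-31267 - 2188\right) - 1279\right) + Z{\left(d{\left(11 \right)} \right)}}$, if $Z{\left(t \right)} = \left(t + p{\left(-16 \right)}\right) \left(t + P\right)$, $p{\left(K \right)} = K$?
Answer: $- \frac{1}{35619} \approx -2.8075 \cdot 10^{-5}$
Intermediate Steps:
$Z{\left(t \right)} = \left(-16 + t\right) \left(166 + t\right)$ ($Z{\left(t \right)} = \left(t - 16\right) \left(t + 166\right) = \left(-16 + t\right) \left(166 + t\right)$)
$\frac{1}{\left(\left(-31267 - 2188\right) - 1279\right) + Z{\left(d{\left(11 \right)} \right)}} = \frac{1}{\left(\left(-31267 - 2188\right) - 1279\right) + \left(-2656 + 11^{2} + 150 \cdot 11\right)} = \frac{1}{\left(-33455 - 1279\right) + \left(-2656 + 121 + 1650\right)} = \frac{1}{-34734 - 885} = \frac{1}{-35619} = - \frac{1}{35619}$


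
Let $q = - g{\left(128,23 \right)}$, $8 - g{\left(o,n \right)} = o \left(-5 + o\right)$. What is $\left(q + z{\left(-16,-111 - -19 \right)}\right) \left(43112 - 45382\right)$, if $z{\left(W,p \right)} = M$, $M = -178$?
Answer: $-35316660$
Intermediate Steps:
$z{\left(W,p \right)} = -178$
$g{\left(o,n \right)} = 8 - o \left(-5 + o\right)$
$q = 15736$ ($q = - (8 - 128^{2} + 5 \cdot 128) = - (8 - 16384 + 640) = \left(-1\right) \left(-15736\right) = 15736$)
$\left(q + z{\left(-16,-111 - -19 \right)}\right) \left(43112 - 45382\right) = \left(15736 - 178\right) \left(43112 - 45382\right) = 15558 \left(-2270\right) = -35316660$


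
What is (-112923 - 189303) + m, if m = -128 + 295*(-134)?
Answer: -341884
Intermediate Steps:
m = -39658 (m = -128 - 39530 = -39658)
(-112923 - 189303) + m = (-112923 - 189303) - 39658 = -302226 - 39658 = -341884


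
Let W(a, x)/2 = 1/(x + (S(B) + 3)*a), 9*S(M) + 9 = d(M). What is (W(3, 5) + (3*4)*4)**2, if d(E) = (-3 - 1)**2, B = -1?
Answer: 5560164/2401 ≈ 2315.8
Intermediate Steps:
d(E) = 16 (d(E) = (-4)**2 = 16)
S(M) = 7/9 (S(M) = -1 + (1/9)*16 = -1 + 16/9 = 7/9)
W(a, x) = 2/(x + 34*a/9) (W(a, x) = 2/(x + (7/9 + 3)*a) = 2/(x + 34*a/9))
(W(3, 5) + (3*4)*4)**2 = (18/(9*5 + 34*3) + (3*4)*4)**2 = (18/(45 + 102) + 12*4)**2 = (18/147 + 48)**2 = (18*(1/147) + 48)**2 = (6/49 + 48)**2 = (2358/49)**2 = 5560164/2401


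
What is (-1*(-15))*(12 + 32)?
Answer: 660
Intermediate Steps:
(-1*(-15))*(12 + 32) = 15*44 = 660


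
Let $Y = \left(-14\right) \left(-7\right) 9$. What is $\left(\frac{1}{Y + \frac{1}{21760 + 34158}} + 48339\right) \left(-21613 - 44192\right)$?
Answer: $- \frac{156883326414913905}{49319677} \approx -3.1809 \cdot 10^{9}$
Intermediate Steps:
$Y = 882$ ($Y = 98 \cdot 9 = 882$)
$\left(\frac{1}{Y + \frac{1}{21760 + 34158}} + 48339\right) \left(-21613 - 44192\right) = \left(\frac{1}{882 + \frac{1}{21760 + 34158}} + 48339\right) \left(-21613 - 44192\right) = \left(\frac{1}{882 + \frac{1}{55918}} + 48339\right) \left(-65805\right) = \left(\frac{1}{\frac{49319677}{55918}} + 48339\right) \left(-65805\right) = \left(\frac{55918}{49319677} + 48339\right) \left(-65805\right) = \frac{2384063922421}{49319677} \left(-65805\right) = - \frac{156883326414913905}{49319677}$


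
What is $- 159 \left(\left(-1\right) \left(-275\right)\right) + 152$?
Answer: $-43573$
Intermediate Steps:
$- 159 \left(\left(-1\right) \left(-275\right)\right) + 152 = \left(-159\right) 275 + 152 = -43725 + 152 = -43573$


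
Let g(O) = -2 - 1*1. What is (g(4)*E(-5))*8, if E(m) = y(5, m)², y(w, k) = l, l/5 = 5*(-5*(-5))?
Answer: -9375000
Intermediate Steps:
l = 625 (l = 5*(5*(-5*(-5))) = 5*(5*25) = 5*125 = 625)
y(w, k) = 625
g(O) = -3 (g(O) = -2 - 1 = -3)
E(m) = 390625 (E(m) = 625² = 390625)
(g(4)*E(-5))*8 = -3*390625*8 = -1171875*8 = -9375000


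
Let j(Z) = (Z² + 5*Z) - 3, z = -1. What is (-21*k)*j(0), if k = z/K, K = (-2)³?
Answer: 63/8 ≈ 7.8750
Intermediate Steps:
K = -8
k = ⅛ (k = -1/(-8) = -1*(-⅛) = ⅛ ≈ 0.12500)
j(Z) = -3 + Z² + 5*Z
(-21*k)*j(0) = (-21*⅛)*(-3 + 0² + 5*0) = -21*(-3 + 0 + 0)/8 = -21/8*(-3) = 63/8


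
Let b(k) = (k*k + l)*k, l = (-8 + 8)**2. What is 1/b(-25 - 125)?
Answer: -1/3375000 ≈ -2.9630e-7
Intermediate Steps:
l = 0 (l = 0**2 = 0)
b(k) = k**3 (b(k) = (k*k + 0)*k = (k**2 + 0)*k = k**2*k = k**3)
1/b(-25 - 125) = 1/((-25 - 125)**3) = 1/((-150)**3) = 1/(-3375000) = -1/3375000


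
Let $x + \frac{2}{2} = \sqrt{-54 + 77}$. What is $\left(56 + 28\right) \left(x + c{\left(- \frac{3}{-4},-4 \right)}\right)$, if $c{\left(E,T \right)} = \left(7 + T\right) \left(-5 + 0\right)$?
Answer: $-1344 + 84 \sqrt{23} \approx -941.15$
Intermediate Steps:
$c{\left(E,T \right)} = -35 - 5 T$ ($c{\left(E,T \right)} = \left(7 + T\right) \left(-5\right) = -35 - 5 T$)
$x = -1 + \sqrt{23}$ ($x = -1 + \sqrt{-54 + 77} = -1 + \sqrt{23} \approx 3.7958$)
$\left(56 + 28\right) \left(x + c{\left(- \frac{3}{-4},-4 \right)}\right) = \left(56 + 28\right) \left(\left(-1 + \sqrt{23}\right) - 15\right) = 84 \left(\left(-1 + \sqrt{23}\right) + \left(-35 + 20\right)\right) = 84 \left(\left(-1 + \sqrt{23}\right) - 15\right) = 84 \left(-16 + \sqrt{23}\right) = -1344 + 84 \sqrt{23}$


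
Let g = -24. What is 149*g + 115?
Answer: -3461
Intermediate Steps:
149*g + 115 = 149*(-24) + 115 = -3576 + 115 = -3461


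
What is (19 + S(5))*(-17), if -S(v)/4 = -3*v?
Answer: -1343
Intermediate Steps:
S(v) = 12*v (S(v) = -(-12)*v = 12*v)
(19 + S(5))*(-17) = (19 + 12*5)*(-17) = (19 + 60)*(-17) = 79*(-17) = -1343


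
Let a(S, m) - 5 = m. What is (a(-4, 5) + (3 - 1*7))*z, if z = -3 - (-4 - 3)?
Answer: 24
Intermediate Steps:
a(S, m) = 5 + m
z = 4 (z = -3 - 1*(-7) = -3 + 7 = 4)
(a(-4, 5) + (3 - 1*7))*z = ((5 + 5) + (3 - 1*7))*4 = (10 + (3 - 7))*4 = (10 - 4)*4 = 6*4 = 24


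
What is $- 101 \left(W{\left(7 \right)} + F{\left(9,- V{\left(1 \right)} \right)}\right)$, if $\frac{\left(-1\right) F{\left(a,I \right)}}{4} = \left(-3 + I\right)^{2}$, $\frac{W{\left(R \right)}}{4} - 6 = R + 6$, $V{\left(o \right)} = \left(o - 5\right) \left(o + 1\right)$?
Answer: $2424$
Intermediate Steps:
$V{\left(o \right)} = \left(1 + o\right) \left(-5 + o\right)$ ($V{\left(o \right)} = \left(-5 + o\right) \left(1 + o\right) = \left(1 + o\right) \left(-5 + o\right)$)
$W{\left(R \right)} = 48 + 4 R$ ($W{\left(R \right)} = 24 + 4 \left(R + 6\right) = 24 + 4 \left(6 + R\right) = 24 + \left(24 + 4 R\right) = 48 + 4 R$)
$F{\left(a,I \right)} = - 4 \left(-3 + I\right)^{2}$
$- 101 \left(W{\left(7 \right)} + F{\left(9,- V{\left(1 \right)} \right)}\right) = - 101 \left(\left(48 + 4 \cdot 7\right) - 4 \left(-3 - \left(-5 + 1^{2} - 4\right)\right)^{2}\right) = - 101 \left(\left(48 + 28\right) - 4 \left(-3 - \left(-5 + 1 - 4\right)\right)^{2}\right) = - 101 \left(76 - 4 \left(-3 - -8\right)^{2}\right) = - 101 \left(76 - 4 \left(-3 + 8\right)^{2}\right) = - 101 \left(76 - 4 \cdot 5^{2}\right) = - 101 \left(76 - 100\right) = \left(-101\right) \left(-24\right) = 2424$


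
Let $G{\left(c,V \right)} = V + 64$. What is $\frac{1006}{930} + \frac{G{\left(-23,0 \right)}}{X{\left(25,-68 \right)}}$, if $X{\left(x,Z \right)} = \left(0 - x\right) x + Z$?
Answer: $\frac{106273}{107415} \approx 0.98937$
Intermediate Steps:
$G{\left(c,V \right)} = 64 + V$
$X{\left(x,Z \right)} = Z - x^{2}$ ($X{\left(x,Z \right)} = - x x + Z = - x^{2} + Z = Z - x^{2}$)
$\frac{1006}{930} + \frac{G{\left(-23,0 \right)}}{X{\left(25,-68 \right)}} = \frac{1006}{930} + \frac{64 + 0}{-68 - 25^{2}} = 1006 \cdot \frac{1}{930} + \frac{64}{-68 - 625} = \frac{503}{465} + \frac{64}{-68 - 625} = \frac{503}{465} + \frac{64}{-693} = \frac{503}{465} + 64 \left(- \frac{1}{693}\right) = \frac{503}{465} - \frac{64}{693} = \frac{106273}{107415}$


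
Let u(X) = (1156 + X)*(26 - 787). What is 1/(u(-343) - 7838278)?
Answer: -1/8456971 ≈ -1.1825e-7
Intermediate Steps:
u(X) = -879716 - 761*X (u(X) = (1156 + X)*(-761) = -879716 - 761*X)
1/(u(-343) - 7838278) = 1/((-879716 - 761*(-343)) - 7838278) = 1/((-879716 + 261023) - 7838278) = 1/(-618693 - 7838278) = 1/(-8456971) = -1/8456971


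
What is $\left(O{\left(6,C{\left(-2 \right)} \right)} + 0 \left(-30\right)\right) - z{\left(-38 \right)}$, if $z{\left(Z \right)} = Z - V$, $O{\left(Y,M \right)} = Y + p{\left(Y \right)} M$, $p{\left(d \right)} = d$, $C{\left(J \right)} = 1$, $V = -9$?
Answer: $41$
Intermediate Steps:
$O{\left(Y,M \right)} = Y + M Y$ ($O{\left(Y,M \right)} = Y + Y M = Y + M Y$)
$z{\left(Z \right)} = 9 + Z$ ($z{\left(Z \right)} = Z - -9 = Z + 9 = 9 + Z$)
$\left(O{\left(6,C{\left(-2 \right)} \right)} + 0 \left(-30\right)\right) - z{\left(-38 \right)} = \left(6 \left(1 + 1\right) + 0 \left(-30\right)\right) - \left(9 - 38\right) = \left(6 \cdot 2 + 0\right) - -29 = \left(12 + 0\right) + 29 = 12 + 29 = 41$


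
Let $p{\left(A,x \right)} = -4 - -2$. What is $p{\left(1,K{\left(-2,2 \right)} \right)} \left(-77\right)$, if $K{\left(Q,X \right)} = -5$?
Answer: $154$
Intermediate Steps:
$p{\left(A,x \right)} = -2$ ($p{\left(A,x \right)} = -4 + 2 = -2$)
$p{\left(1,K{\left(-2,2 \right)} \right)} \left(-77\right) = \left(-2\right) \left(-77\right) = 154$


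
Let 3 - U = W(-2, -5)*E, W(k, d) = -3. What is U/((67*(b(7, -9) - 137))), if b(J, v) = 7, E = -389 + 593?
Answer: -123/1742 ≈ -0.070608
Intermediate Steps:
E = 204
U = 615 (U = 3 - (-3)*204 = 3 - 1*(-612) = 3 + 612 = 615)
U/((67*(b(7, -9) - 137))) = 615/((67*(7 - 137))) = 615/((67*(-130))) = 615/(-8710) = 615*(-1/8710) = -123/1742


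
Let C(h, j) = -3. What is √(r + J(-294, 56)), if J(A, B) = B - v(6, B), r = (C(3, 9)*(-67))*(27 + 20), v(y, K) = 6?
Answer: √9497 ≈ 97.453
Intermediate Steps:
r = 9447 (r = (-3*(-67))*(27 + 20) = 201*47 = 9447)
J(A, B) = -6 + B (J(A, B) = B - 1*6 = B - 6 = -6 + B)
√(r + J(-294, 56)) = √(9447 + (-6 + 56)) = √(9447 + 50) = √9497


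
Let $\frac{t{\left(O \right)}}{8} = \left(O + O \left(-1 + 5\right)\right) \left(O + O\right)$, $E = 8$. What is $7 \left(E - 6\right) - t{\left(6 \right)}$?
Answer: $-2866$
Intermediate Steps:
$t{\left(O \right)} = 80 O^{2}$ ($t{\left(O \right)} = 8 \left(O + O \left(-1 + 5\right)\right) \left(O + O\right) = 8 \left(O + O 4\right) 2 O = 8 \left(O + 4 O\right) 2 O = 8 \cdot 5 O 2 O = 8 \cdot 10 O^{2} = 80 O^{2}$)
$7 \left(E - 6\right) - t{\left(6 \right)} = 7 \left(8 - 6\right) - 80 \cdot 6^{2} = 7 \cdot 2 - 80 \cdot 36 = 14 - 2880 = -2866$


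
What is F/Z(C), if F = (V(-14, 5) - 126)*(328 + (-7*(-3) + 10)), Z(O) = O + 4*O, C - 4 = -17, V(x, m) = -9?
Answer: 9693/13 ≈ 745.62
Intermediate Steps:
C = -13 (C = 4 - 17 = -13)
Z(O) = 5*O
F = -48465 (F = (-9 - 126)*(328 + (-7*(-3) + 10)) = -135*(328 + (21 + 10)) = -135*(328 + 31) = -135*359 = -48465)
F/Z(C) = -48465/(5*(-13)) = -48465/(-65) = -48465*(-1/65) = 9693/13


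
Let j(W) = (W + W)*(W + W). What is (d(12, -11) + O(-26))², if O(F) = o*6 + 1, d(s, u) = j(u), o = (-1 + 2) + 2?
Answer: 253009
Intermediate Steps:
o = 3 (o = 1 + 2 = 3)
j(W) = 4*W² (j(W) = (2*W)*(2*W) = 4*W²)
d(s, u) = 4*u²
O(F) = 19 (O(F) = 3*6 + 1 = 18 + 1 = 19)
(d(12, -11) + O(-26))² = (4*(-11)² + 19)² = (4*121 + 19)² = (484 + 19)² = 503² = 253009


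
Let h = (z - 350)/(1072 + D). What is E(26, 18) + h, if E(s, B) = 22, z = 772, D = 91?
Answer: 26008/1163 ≈ 22.363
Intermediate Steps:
h = 422/1163 (h = (772 - 350)/(1072 + 91) = 422/1163 ≈ 0.36285)
E(26, 18) + h = 22 + 422/1163 = 26008/1163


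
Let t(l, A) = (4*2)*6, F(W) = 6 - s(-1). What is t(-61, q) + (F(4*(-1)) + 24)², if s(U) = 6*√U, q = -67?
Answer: 912 - 360*I ≈ 912.0 - 360.0*I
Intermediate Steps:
F(W) = 6 - 6*I (F(W) = 6 - 6*√(-1) = 6 - 6*I)
t(l, A) = 48 (t(l, A) = 8*6 = 48)
t(-61, q) + (F(4*(-1)) + 24)² = 48 + ((6 - 6*I) + 24)² = 48 + (30 - 6*I)²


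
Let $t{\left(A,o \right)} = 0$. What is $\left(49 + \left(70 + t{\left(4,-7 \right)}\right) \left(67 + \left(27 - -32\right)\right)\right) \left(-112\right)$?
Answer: $-993328$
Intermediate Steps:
$\left(49 + \left(70 + t{\left(4,-7 \right)}\right) \left(67 + \left(27 - -32\right)\right)\right) \left(-112\right) = \left(49 + \left(70 + 0\right) \left(67 + \left(27 - -32\right)\right)\right) \left(-112\right) = \left(49 + 70 \left(67 + \left(27 + 32\right)\right)\right) \left(-112\right) = \left(49 + 70 \left(67 + 59\right)\right) \left(-112\right) = \left(49 + 70 \cdot 126\right) \left(-112\right) = \left(49 + 8820\right) \left(-112\right) = 8869 \left(-112\right) = -993328$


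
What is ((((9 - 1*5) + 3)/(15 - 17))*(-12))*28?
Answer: 1176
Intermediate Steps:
((((9 - 1*5) + 3)/(15 - 17))*(-12))*28 = ((((9 - 5) + 3)/(-2))*(-12))*28 = (((4 + 3)*(-½))*(-12))*28 = ((7*(-½))*(-12))*28 = -7/2*(-12)*28 = 42*28 = 1176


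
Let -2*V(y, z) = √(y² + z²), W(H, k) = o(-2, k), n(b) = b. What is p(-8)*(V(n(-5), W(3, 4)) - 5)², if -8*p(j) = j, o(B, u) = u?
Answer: (10 + √41)²/4 ≈ 67.266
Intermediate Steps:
p(j) = -j/8
W(H, k) = k
V(y, z) = -√(y² + z²)/2
p(-8)*(V(n(-5), W(3, 4)) - 5)² = (-⅛*(-8))*(-√((-5)² + 4²)/2 - 5)² = 1*(-√(25 + 16)/2 - 5)² = 1*(-√41/2 - 5)² = 1*(-5 - √41/2)² = (-5 - √41/2)²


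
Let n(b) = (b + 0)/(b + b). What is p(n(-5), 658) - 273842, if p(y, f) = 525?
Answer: -273317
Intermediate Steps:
n(b) = ½ (n(b) = b/((2*b)) = b*(1/(2*b)) = ½)
p(n(-5), 658) - 273842 = 525 - 273842 = -273317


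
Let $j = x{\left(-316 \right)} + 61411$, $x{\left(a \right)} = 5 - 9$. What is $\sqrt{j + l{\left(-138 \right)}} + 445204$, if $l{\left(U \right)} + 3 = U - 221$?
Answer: $445204 + \sqrt{61045} \approx 4.4545 \cdot 10^{5}$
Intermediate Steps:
$x{\left(a \right)} = -4$ ($x{\left(a \right)} = 5 - 9 = -4$)
$j = 61407$ ($j = -4 + 61411 = 61407$)
$l{\left(U \right)} = -224 + U$ ($l{\left(U \right)} = -3 + \left(U - 221\right) = -3 + \left(-221 + U\right) = -224 + U$)
$\sqrt{j + l{\left(-138 \right)}} + 445204 = \sqrt{61407 - 362} + 445204 = \sqrt{61045} + 445204 = 445204 + \sqrt{61045}$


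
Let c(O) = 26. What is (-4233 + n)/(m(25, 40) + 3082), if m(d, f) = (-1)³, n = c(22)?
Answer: -4207/3081 ≈ -1.3655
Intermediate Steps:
n = 26
m(d, f) = -1
(-4233 + n)/(m(25, 40) + 3082) = (-4233 + 26)/(-1 + 3082) = -4207/3081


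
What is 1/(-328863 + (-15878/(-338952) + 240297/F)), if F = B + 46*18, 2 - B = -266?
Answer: -46436424/15261038387033 ≈ -3.0428e-6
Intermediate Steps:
B = 268 (B = 2 - 1*(-266) = 2 + 266 = 268)
F = 1096 (F = 268 + 46*18 = 268 + 828 = 1096)
1/(-328863 + (-15878/(-338952) + 240297/F)) = 1/(-328863 + (-15878/(-338952) + 240297/1096)) = 1/(-328863 + (-15878*(-1/338952) + 240297*(1/1096))) = 1/(-328863 + (7939/169476 + 240297/1096)) = 1/(-328863 + 10183318879/46436424) = 1/(-15261038387033/46436424) = -46436424/15261038387033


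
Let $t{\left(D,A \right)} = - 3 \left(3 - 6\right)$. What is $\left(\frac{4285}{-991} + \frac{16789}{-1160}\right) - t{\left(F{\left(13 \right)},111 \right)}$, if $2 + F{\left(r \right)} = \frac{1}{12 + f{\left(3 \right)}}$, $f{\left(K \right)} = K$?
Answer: $- \frac{31954539}{1149560} \approx -27.797$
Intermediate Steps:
$F{\left(r \right)} = - \frac{29}{15}$ ($F{\left(r \right)} = -2 + \frac{1}{12 + 3} = -2 + \frac{1}{15} = - \frac{29}{15}$)
$t{\left(D,A \right)} = 9$ ($t{\left(D,A \right)} = \left(-3\right) \left(-3\right) = 9$)
$\left(\frac{4285}{-991} + \frac{16789}{-1160}\right) - t{\left(F{\left(13 \right)},111 \right)} = \left(\frac{4285}{-991} + \frac{16789}{-1160}\right) - 9 = \left(4285 \left(- \frac{1}{991}\right) + 16789 \left(- \frac{1}{1160}\right)\right) - 9 = \left(- \frac{4285}{991} - \frac{16789}{1160}\right) - 9 = - \frac{21608499}{1149560} - 9 = - \frac{31954539}{1149560}$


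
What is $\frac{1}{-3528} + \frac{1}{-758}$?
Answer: $- \frac{2143}{1337112} \approx -0.0016027$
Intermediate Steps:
$\frac{1}{-3528} + \frac{1}{-758} = - \frac{1}{3528} - \frac{1}{758} = - \frac{2143}{1337112}$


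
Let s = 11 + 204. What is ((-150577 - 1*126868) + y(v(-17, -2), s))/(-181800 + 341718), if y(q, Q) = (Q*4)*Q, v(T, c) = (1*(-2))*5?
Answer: -92545/159918 ≈ -0.57870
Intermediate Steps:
v(T, c) = -10 (v(T, c) = -2*5 = -10)
s = 215
y(q, Q) = 4*Q**2 (y(q, Q) = (4*Q)*Q = 4*Q**2)
((-150577 - 1*126868) + y(v(-17, -2), s))/(-181800 + 341718) = ((-150577 - 1*126868) + 4*215**2)/(-181800 + 341718) = ((-150577 - 126868) + 4*46225)/159918 = (-277445 + 184900)*(1/159918) = -92545*1/159918 = -92545/159918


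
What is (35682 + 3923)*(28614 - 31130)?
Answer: -99646180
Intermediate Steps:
(35682 + 3923)*(28614 - 31130) = 39605*(-2516) = -99646180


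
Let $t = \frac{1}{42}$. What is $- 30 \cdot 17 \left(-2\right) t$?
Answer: $\frac{170}{7} \approx 24.286$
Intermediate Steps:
$t = \frac{1}{42} \approx 0.02381$
$- 30 \cdot 17 \left(-2\right) t = - 30 \cdot 17 \left(-2\right) \frac{1}{42} = \left(-30\right) \left(-34\right) \frac{1}{42} = 1020 \cdot \frac{1}{42} = \frac{170}{7}$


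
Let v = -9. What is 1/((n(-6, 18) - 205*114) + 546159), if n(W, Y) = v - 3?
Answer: 1/522777 ≈ 1.9129e-6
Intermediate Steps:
n(W, Y) = -12 (n(W, Y) = -9 - 3 = -12)
1/((n(-6, 18) - 205*114) + 546159) = 1/((-12 - 205*114) + 546159) = 1/((-12 - 23370) + 546159) = 1/(-23382 + 546159) = 1/522777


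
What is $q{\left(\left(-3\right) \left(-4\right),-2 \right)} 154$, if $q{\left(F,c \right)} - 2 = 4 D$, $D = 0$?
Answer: $308$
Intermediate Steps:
$q{\left(F,c \right)} = 2$ ($q{\left(F,c \right)} = 2 + 4 \cdot 0 = 2 + 0 = 2$)
$q{\left(\left(-3\right) \left(-4\right),-2 \right)} 154 = 2 \cdot 154 = 308$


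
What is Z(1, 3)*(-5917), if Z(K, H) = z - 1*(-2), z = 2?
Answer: -23668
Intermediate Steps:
Z(K, H) = 4 (Z(K, H) = 2 - 1*(-2) = 2 + 2 = 4)
Z(1, 3)*(-5917) = 4*(-5917) = -23668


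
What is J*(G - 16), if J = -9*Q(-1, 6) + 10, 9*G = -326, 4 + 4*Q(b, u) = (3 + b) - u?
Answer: -13160/9 ≈ -1462.2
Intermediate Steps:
Q(b, u) = -¼ - u/4 + b/4 (Q(b, u) = -1 + ((3 + b) - u)/4 = -1 + (3 + b - u)/4 = -1 + (¾ - u/4 + b/4) = -¼ - u/4 + b/4)
G = -326/9 (G = (⅑)*(-326) = -326/9 ≈ -36.222)
J = 28 (J = -9*(-¼ - ¼*6 + (¼)*(-1)) + 10 = -9*(-¼ - 3/2 - ¼) + 10 = -9*(-2) + 10 = 18 + 10 = 28)
J*(G - 16) = 28*(-326/9 - 16) = 28*(-470/9) = -13160/9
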